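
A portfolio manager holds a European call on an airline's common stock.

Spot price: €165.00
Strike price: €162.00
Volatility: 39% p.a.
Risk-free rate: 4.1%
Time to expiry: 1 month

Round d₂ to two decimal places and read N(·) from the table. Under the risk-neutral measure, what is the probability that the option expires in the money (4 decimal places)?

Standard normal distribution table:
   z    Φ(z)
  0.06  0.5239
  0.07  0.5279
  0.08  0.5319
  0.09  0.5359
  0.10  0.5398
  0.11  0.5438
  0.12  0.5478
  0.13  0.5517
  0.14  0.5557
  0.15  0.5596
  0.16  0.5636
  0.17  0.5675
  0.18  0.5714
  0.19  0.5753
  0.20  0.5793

σ√T = 0.39 × 0.2887 = 0.1126
d₁ = [ln(165/162) + (0.041 + 0.39²/2)·0.08333] / 0.1126 = [0.0183 + 0.0098] / 0.1126 = 0.2496 which rounds to 0.25
d₂ = d₁ − σ√T = 0.2496 − 0.1126 = 0.1370 which rounds to 0.14
Pr(exercise) under Q = N(d₂) = 0.5557

0.5557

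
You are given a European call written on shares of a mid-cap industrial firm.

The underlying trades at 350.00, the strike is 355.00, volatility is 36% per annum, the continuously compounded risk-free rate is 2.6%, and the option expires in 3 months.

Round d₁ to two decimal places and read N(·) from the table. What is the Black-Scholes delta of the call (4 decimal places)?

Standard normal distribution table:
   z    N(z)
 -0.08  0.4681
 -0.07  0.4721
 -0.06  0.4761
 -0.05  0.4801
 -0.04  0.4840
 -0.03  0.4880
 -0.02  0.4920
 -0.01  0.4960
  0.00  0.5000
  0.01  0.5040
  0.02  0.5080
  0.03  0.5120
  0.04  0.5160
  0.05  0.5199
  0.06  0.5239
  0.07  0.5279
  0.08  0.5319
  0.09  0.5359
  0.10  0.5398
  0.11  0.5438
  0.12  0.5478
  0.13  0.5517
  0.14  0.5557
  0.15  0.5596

σ√T = 0.36·√0.25 = 0.1800
d₁ = [ln(350/355) + (0.026 + 0.36²/2)·0.25] / 0.1800 = [-0.0142 + 0.0227] / 0.1800 = 0.0473 → 0.05
N(d₁) = N(0.05) = 0.5199
Δ_call = N(d₁) = 0.5199

0.5199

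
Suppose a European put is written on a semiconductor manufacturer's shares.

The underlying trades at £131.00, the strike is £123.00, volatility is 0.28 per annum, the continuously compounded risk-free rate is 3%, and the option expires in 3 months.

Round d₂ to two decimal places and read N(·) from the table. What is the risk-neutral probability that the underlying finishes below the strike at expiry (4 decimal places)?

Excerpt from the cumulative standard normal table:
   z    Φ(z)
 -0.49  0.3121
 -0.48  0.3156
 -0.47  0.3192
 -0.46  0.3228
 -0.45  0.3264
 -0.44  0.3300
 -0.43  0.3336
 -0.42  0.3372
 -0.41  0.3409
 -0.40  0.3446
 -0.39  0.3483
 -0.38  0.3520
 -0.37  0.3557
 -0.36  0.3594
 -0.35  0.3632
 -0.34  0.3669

0.3336

σ√T = 0.28·√0.25 = 0.1400
d₁ = [ln(131/123) + (0.03 + 0.28²/2)·0.25] / 0.1400 = [0.0630 + 0.0173] / 0.1400 = 0.5737 → 0.57
d₂ = d₁ − σ√T = 0.5737 − 0.1400 = 0.4337 → 0.43
Risk-neutral Pr[S_T < K] = N(−d₂) = N(-0.43) = 0.3336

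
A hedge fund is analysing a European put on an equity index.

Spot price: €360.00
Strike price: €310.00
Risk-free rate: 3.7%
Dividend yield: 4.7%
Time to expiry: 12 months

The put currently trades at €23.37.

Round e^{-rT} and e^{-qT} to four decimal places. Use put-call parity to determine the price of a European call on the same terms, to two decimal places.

€68.10

exp(−qT) = exp(−0.047·1) = 0.9541;  exp(−rT) = exp(−0.037·1) = 0.9637
Put-call parity: C − P = S·e^(−qT) − K·e^(−rT) = 360·0.9541 − 310·0.9637 = 343.4760 − 298.7470 = 44.7290
C = P + (C − P) = 23.37 + (44.7290) = 68.0990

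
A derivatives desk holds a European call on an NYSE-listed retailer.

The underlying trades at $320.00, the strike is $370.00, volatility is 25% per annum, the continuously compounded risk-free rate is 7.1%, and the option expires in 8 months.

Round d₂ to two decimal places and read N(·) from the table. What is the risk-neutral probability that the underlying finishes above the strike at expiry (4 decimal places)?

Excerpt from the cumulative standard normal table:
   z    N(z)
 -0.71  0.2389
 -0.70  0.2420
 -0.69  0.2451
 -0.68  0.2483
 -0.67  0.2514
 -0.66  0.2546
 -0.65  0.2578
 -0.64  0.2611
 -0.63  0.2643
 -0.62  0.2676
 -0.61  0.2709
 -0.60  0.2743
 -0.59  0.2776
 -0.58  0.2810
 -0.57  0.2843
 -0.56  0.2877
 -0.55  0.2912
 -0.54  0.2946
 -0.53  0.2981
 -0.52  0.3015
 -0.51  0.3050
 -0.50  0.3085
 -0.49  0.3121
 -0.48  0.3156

σ√T = 0.25·√0.6667 = 0.2041
d₁ = [ln(320/370) + (0.071 + 0.25²/2)·0.6667] / 0.2041 = [-0.1452 + 0.0682] / 0.2041 = -0.3773 which rounds to -0.38
d₂ = d₁ − σ√T = -0.3773 − 0.2041 = -0.5814 which rounds to -0.58
Pr(exercise) under Q = N(d₂) = 0.2810

0.2810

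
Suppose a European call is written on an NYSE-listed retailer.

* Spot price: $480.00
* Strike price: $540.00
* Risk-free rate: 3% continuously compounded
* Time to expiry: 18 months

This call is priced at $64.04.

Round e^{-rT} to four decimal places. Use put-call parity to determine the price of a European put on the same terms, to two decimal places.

exp(−rT) = exp(−0.03·1.5) = 0.9560
Put-call parity: C − P = S − K·e^(−rT) = 480 − 540·0.9560 = 480 − 516.2400 = -36.2400
P = C − (C − P) = 64.04 − (-36.2400) = 100.2800

$100.28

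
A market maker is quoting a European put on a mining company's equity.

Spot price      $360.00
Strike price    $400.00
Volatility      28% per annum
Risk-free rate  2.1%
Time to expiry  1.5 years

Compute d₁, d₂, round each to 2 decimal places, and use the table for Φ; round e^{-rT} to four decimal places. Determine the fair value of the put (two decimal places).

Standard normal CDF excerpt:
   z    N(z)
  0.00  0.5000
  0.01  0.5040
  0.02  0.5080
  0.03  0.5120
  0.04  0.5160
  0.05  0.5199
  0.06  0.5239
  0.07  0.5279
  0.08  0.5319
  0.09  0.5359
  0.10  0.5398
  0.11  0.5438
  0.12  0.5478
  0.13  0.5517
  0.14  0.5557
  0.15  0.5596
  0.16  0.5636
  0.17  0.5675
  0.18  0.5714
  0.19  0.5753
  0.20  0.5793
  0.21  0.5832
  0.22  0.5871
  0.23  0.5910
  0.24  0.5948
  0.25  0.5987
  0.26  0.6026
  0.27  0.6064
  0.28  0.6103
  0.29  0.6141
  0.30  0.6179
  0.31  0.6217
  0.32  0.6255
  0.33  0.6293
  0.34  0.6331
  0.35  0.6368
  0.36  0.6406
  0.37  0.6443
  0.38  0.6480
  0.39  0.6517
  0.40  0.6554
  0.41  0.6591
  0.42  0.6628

$66.84

T = 1.5;  σ√T = 0.3429
d₁ = [ln(360/400) + (0.021 + 0.28²/2)·1.5] / 0.3429 = [-0.1054 + 0.0903] / 0.3429 = -0.0439 → -0.04
d₂ = d₁ − σ√T = -0.0439 − 0.3429 = -0.3868 → -0.39
e^(−rT) = e^(−0.021·1.5) = 0.9690
N(−d₂) = N(0.39) = 0.6517;  N(−d₁) = N(0.04) = 0.5160
P = 400·0.9690·0.6517 − 360·0.5160 = 252.5989 − 185.7600 = 66.8389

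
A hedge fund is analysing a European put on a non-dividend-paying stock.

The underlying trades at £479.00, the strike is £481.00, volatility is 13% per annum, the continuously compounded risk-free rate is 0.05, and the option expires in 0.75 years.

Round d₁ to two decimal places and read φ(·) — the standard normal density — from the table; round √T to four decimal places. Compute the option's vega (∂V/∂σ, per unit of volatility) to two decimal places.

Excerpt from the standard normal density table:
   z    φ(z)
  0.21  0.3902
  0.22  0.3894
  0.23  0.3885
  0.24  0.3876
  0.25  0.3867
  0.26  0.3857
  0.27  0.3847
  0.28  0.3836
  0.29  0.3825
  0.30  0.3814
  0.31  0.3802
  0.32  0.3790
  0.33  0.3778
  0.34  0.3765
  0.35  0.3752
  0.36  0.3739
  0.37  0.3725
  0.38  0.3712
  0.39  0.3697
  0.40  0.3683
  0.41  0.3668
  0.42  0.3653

155.64

σ√T = 0.13 × 0.8660 = 0.1126
d₁ = [ln(479/481) + (0.05 + 0.13²/2)·0.75] / 0.1126 = [-0.0042 + 0.0438] / 0.1126 = 0.3524 ≈ 0.35
√T = √0.75 = 0.8660
φ(d₁) = φ(0.35) = 0.3752
vega = S·φ(d₁)·√T = 479·0.3752·0.8660 = 155.6382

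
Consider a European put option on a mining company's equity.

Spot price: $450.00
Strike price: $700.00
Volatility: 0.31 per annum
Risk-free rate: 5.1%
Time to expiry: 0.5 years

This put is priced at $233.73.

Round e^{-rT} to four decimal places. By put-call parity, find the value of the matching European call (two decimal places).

$1.37

e^(−rT) = e^(−0.051·0.5) = 0.9748
Put-call parity: C − P = S − K·e^(−rT) = 450 − 700·0.9748 = 450 − 682.3600 = -232.3600
C = P + (C − P) = 233.73 + (-232.3600) = 1.3700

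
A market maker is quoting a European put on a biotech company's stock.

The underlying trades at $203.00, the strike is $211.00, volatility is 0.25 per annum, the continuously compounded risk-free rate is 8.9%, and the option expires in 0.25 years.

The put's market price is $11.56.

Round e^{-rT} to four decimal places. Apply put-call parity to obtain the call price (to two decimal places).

e^(−rT) = e^(−0.089·0.25) = 0.9780
Put-call parity: C − P = S − K·e^(−rT) = 203 − 211·0.9780 = 203 − 206.3580 = -3.3580
C = P + (C − P) = 11.56 + (-3.3580) = 8.2020

$8.20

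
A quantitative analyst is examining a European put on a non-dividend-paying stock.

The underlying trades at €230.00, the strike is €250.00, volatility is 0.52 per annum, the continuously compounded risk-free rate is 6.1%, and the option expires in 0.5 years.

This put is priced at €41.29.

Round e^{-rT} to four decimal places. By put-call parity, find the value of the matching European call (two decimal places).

€28.79

e^(−rT) = e^(−0.061·0.5) = 0.9700
Put-call parity: C − P = S − K·e^(−rT) = 230 − 250·0.9700 = 230 − 242.5000 = -12.5000
C = P + (C − P) = 41.29 + (-12.5000) = 28.7900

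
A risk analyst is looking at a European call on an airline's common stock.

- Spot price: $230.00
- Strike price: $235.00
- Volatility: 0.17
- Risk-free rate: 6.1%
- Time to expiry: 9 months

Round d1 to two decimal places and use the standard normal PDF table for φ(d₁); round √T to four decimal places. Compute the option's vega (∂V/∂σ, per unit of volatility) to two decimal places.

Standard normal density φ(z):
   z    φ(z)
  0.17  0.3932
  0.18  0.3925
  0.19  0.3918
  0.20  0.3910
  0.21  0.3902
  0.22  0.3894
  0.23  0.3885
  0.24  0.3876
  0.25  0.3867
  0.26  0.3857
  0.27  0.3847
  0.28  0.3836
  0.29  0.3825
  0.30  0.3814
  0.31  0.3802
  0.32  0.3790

σ√T = 0.17 × 0.8660 = 0.1472
d₁ = [ln(230/235) + (0.061 + ½·0.17²)·0.75] / (σ√T) = (-0.0215 + 0.0566) / 0.1472 = 0.2383 → 0.24
√T = √0.75 = 0.8660
φ(d₁) = φ(0.24) = 0.3876
vega = S·φ(d₁)·√T = 230·0.3876·0.8660 = 77.2022
(Vega is the same for a European call and put with the same parameters.)

77.20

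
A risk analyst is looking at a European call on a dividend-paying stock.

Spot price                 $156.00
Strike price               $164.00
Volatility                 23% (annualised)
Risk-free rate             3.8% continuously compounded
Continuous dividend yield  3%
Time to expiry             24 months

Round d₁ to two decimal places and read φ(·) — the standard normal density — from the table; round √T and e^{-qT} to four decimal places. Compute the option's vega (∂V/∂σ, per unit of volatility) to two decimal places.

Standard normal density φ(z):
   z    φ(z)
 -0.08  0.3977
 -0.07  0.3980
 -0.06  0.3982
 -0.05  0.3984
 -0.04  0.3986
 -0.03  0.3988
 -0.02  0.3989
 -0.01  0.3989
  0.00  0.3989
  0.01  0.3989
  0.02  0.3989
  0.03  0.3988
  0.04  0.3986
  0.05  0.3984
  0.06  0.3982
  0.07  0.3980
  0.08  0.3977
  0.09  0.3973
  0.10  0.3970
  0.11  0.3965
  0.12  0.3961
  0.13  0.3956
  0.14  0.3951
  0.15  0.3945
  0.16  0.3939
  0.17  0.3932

82.74

T = 2;  σ√T = 0.3253
d₁ = [ln(156/164) + (0.038 − 0.03 + ½·0.23²)·2] / (σ√T) = (-0.0500 + 0.0689) / 0.3253 = 0.0581 → 0.06
√T = √2 = 1.4142
φ(d₁) = φ(0.06) = 0.3982
e^(−qT) = e^(−0.03·2) = 0.9418
vega = S·e^(−qT)·φ(d₁)·√T = 156·0.9418·0.3982·1.4142 = 82.7362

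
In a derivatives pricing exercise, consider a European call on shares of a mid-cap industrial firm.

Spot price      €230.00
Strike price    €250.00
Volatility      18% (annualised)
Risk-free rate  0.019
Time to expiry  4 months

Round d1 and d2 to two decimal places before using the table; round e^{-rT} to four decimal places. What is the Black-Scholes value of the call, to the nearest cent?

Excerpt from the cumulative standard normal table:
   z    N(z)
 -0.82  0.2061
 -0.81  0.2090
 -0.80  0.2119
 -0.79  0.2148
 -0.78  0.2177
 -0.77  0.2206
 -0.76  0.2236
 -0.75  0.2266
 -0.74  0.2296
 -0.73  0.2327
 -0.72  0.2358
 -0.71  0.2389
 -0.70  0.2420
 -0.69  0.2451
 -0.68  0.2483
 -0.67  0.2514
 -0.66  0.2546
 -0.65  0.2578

€3.01

T = 0.3333;  σ√T = 0.1039
d₁ = [ln(230/250) + (0.019 + ½·0.18²)·0.3333] / (σ√T) = (-0.0834 + 0.0117) / 0.1039 = -0.6894 → -0.69
d₂ = -0.6894 − 0.1039 = -0.7934 → -0.79
e^(−rT) = e^(−0.019·0.3333) = 0.9937
N(d₁) = N(-0.69) = 0.2451;  N(d₂) = N(-0.79) = 0.2148
C = 230·0.2451 − 250·0.9937·0.2148 = 56.3730 − 53.3617 = 3.0113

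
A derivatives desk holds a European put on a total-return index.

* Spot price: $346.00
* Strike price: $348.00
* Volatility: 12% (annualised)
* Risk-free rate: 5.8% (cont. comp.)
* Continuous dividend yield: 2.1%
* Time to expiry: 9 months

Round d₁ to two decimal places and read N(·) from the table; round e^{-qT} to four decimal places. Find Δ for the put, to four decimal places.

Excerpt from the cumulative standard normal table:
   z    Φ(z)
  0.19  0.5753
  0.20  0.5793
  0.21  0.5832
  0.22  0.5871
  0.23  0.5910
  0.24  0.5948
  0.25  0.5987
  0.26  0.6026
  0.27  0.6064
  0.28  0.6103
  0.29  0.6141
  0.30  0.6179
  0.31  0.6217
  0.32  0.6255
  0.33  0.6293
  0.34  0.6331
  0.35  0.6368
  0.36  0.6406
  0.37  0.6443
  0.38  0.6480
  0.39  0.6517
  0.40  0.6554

σ√T = 0.12 × 0.8660 = 0.1039
d₁ = [ln(346/348) + (0.058 − 0.021 + ½·0.12²)·0.75] / (σ√T) = (-0.0058 + 0.0331) / 0.1039 = 0.2635 ≈ 0.26
N(d₁) = N(0.26) = 0.6026
Δ_put = e^(−qT)·(N(d₁) − 1) = 0.9844·(0.6026 − 1) = -0.3912

-0.3912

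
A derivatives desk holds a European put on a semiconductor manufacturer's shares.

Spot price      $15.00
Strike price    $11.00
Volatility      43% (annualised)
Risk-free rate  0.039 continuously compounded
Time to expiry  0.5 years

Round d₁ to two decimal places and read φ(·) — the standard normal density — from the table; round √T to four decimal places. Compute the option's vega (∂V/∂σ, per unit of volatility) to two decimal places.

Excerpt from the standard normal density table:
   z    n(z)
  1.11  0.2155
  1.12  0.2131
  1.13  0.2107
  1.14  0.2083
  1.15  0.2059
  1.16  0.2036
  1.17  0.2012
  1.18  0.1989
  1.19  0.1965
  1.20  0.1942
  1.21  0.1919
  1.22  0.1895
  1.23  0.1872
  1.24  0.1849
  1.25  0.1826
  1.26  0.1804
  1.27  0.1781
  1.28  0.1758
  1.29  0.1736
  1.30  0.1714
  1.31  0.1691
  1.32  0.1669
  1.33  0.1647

T = 0.5;  σ√T = 0.3041
d₁ = [ln(15/11) + (0.039 + 0.43²/2)·0.5] / 0.3041 = [0.3102 + 0.0657] / 0.3041 = 1.2362 → 1.24
√T = √0.5 = 0.7071
φ(d₁) = φ(1.24) = 0.1849
vega = S·φ(d₁)·√T = 15·0.1849·0.7071 = 1.9611

1.96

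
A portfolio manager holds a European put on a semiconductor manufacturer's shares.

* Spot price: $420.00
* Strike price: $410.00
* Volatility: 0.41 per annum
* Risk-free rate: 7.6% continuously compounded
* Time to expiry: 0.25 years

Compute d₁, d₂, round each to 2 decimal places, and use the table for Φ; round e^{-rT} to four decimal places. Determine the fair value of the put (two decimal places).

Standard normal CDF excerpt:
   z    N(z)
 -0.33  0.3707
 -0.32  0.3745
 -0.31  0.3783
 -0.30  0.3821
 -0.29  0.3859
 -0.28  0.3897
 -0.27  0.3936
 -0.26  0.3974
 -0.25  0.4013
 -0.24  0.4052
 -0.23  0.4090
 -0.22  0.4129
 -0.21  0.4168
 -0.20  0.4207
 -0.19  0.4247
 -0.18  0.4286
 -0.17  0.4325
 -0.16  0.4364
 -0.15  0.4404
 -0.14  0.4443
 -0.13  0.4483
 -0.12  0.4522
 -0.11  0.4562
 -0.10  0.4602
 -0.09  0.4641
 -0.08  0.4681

σ√T = 0.41 × 0.5000 = 0.2050
d₁ = [ln(420/410) + (0.076 + ½·0.41²)·0.25] / (σ√T) = (0.0241 + 0.0400) / 0.2050 = 0.3127 ≈ 0.31
d₂ = 0.3127 − 0.2050 = 0.1077 ≈ 0.11
e^(−rT) = e^(−0.076·0.25) = 0.9812
N(−d₂) = N(-0.11) = 0.4562;  N(−d₁) = N(-0.31) = 0.3783
P = 410·0.9812·0.4562 − 420·0.3783 = 183.5256 − 158.8860 = 24.6396

$24.64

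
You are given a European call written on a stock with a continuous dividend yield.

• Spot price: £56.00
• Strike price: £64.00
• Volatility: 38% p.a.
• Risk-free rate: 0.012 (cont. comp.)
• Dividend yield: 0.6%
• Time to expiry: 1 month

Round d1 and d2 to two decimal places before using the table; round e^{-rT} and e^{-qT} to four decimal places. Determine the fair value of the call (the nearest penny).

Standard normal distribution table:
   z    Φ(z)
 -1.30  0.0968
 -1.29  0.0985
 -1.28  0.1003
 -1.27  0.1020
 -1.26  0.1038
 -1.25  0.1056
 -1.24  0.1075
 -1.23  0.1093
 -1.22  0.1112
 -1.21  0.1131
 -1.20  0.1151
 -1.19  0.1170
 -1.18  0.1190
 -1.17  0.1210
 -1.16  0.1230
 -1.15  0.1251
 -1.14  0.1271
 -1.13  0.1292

£0.36

σ√T = 0.38 × 0.2887 = 0.1097
d₁ = [ln(56/64) + (0.012 − 0.006 + 0.38²/2)·0.08333] / 0.1097 = [-0.1335 + 0.0065] / 0.1097 = -1.1579 ≈ -1.16
d₂ = d₁ − σ√T = -1.1579 − 0.1097 = -1.2676 ≈ -1.27
e^(−qT) = e^(−0.006·0.08333) = 0.9995;  e^(−rT) = e^(−0.012·0.08333) = 0.9990
N(d₁) = N(-1.16) = 0.1230;  N(d₂) = N(-1.27) = 0.1020
C = 56·0.9995·0.1230 − 64·0.9990·0.1020 = 6.8846 − 6.5215 = 0.3631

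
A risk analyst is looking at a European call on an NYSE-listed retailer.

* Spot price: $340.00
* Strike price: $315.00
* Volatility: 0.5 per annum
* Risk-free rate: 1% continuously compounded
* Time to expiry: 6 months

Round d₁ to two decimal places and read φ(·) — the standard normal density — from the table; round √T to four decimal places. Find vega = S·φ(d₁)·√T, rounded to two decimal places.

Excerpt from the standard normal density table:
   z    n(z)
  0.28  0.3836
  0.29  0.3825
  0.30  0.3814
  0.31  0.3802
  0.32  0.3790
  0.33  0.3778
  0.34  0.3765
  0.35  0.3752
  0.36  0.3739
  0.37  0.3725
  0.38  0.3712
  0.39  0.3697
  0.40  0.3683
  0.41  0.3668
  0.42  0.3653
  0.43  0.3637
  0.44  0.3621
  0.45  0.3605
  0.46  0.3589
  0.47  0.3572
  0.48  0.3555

88.18

σ√T = 0.5·√0.5 = 0.3536
d₁ = [ln(340/315) + (0.01 + ½·0.5²)·0.5] / (σ√T) = (0.0764 + 0.0675) / 0.3536 = 0.4069 ≈ 0.41
√T = √0.5 = 0.7071
φ(d₁) = φ(0.41) = 0.3668
vega = S·φ(d₁)·√T = 340·0.3668·0.7071 = 88.1839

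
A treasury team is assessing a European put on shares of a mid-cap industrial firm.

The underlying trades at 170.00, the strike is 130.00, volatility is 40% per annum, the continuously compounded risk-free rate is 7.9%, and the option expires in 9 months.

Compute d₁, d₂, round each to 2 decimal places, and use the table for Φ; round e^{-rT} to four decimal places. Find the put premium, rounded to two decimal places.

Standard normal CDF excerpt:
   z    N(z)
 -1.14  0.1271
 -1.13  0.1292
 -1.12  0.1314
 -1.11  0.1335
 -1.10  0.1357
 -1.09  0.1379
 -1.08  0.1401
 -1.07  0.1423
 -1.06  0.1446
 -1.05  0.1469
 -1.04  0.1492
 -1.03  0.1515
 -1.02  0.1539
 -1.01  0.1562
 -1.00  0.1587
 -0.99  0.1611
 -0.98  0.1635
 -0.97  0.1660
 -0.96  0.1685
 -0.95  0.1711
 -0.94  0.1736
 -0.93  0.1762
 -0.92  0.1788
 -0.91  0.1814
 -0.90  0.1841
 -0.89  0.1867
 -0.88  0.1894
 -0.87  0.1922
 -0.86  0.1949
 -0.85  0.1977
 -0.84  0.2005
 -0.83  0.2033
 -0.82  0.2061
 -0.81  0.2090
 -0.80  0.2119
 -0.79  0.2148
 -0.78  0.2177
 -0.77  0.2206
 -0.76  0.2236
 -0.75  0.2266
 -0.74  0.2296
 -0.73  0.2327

4.69

σ√T = 0.4·√0.75 = 0.3464
d₁ = [ln(170/130) + (0.079 + ½·0.4²)·0.75] / (σ√T) = (0.2683 + 0.1193) / 0.3464 = 1.1187 ≈ 1.12
d₂ = 1.1187 − 0.3464 = 0.7722 ≈ 0.77
e^(−rT) = e^(−0.079·0.75) = 0.9425
N(−d₂) = N(-0.77) = 0.2206;  N(−d₁) = N(-1.12) = 0.1314
P = 130·0.9425·0.2206 − 170·0.1314 = 27.0290 − 22.3380 = 4.6910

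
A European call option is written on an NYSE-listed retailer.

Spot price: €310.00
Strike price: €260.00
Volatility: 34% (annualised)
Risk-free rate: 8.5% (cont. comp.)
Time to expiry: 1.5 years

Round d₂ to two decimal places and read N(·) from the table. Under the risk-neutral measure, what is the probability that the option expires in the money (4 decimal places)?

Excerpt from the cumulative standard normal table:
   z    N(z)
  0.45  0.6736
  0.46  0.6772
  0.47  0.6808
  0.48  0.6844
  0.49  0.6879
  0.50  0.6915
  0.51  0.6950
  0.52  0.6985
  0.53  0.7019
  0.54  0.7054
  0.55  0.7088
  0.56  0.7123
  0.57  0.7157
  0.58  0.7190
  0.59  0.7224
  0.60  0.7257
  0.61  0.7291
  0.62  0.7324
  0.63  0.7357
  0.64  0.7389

0.6985

σ√T = 0.34·√1.5 = 0.4164
d₁ = [ln(310/260) + (0.085 + 0.34²/2)·1.5] / 0.4164 = [0.1759 + 0.2142] / 0.4164 = 0.9368 ⇒ 0.94
d₂ = d₁ − σ√T = 0.9368 − 0.4164 = 0.5204 ⇒ 0.52
Pr(exercise) under Q = N(d₂) = 0.6985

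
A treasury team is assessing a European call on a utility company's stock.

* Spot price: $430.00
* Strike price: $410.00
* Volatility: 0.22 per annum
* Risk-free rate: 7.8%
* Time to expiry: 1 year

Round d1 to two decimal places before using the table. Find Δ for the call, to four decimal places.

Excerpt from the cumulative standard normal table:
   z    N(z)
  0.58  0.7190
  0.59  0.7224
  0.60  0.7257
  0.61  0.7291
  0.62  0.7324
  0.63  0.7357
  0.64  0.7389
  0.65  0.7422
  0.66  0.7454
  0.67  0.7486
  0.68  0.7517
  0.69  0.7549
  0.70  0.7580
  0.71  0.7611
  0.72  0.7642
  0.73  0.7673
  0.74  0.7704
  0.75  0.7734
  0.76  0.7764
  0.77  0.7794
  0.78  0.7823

0.7517

T = 1;  σ√T = 0.2200
ln(S/K) + (r + σ²/2)T = ln(430/410) + (0.078 + 0.22²/2)·1 = 0.0476 + 0.1022 = 0.1498
d₁ = 0.1498 / 0.2200 = 0.6810 ⇒ 0.68
N(d₁) = N(0.68) = 0.7517
Δ_call = N(d₁) = 0.7517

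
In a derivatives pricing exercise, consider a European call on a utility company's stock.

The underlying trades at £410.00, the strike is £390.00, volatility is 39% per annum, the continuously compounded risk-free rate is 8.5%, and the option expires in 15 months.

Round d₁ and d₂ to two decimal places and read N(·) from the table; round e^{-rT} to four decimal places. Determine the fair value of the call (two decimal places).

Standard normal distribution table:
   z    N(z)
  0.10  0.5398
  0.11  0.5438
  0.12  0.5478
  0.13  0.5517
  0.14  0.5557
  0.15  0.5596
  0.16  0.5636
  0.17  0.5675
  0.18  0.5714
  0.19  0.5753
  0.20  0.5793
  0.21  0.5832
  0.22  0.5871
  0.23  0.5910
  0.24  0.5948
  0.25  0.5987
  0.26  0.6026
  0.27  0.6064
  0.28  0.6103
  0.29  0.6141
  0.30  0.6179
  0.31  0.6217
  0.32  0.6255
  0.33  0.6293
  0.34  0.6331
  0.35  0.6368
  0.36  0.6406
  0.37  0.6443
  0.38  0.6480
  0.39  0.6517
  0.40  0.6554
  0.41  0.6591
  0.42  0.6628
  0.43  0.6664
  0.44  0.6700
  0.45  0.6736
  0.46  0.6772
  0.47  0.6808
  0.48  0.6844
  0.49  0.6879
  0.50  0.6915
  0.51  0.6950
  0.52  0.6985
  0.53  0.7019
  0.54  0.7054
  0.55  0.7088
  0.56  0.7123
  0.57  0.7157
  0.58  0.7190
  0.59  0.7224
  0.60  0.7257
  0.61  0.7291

£99.91

σ√T = 0.39 × 1.1180 = 0.4360
d₁ = [ln(410/390) + (0.085 + ½·0.39²)·1.25] / (σ√T) = (0.0500 + 0.2013) / 0.4360 = 0.5764 → 0.58
d₂ = 0.5764 − 0.4360 = 0.1404 → 0.14
e^(−rT) = e^(−0.085·1.25) = 0.8992
C = 410·N(0.58) − 390·0.8992·N(0.14) = 410·0.7190 − 390·0.8992·0.5557 = 294.7900 − 194.8773 = 99.9127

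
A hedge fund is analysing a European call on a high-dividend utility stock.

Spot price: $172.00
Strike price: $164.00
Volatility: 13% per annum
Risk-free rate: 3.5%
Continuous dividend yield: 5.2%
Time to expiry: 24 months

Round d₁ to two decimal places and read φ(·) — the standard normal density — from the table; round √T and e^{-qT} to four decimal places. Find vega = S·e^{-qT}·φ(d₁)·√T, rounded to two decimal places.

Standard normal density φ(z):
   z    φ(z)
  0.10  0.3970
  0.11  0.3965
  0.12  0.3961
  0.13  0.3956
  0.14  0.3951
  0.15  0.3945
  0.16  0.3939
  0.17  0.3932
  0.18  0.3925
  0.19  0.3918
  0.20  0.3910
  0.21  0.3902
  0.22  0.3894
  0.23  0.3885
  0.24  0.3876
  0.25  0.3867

σ√T = 0.13 × 1.4142 = 0.1838
d₁ = [ln(172/164) + (0.035 − 0.052 + ½·0.13²)·2] / (σ√T) = (0.0476 − 0.0171) / 0.1838 = 0.1661 → 0.17
√T = √2 = 1.4142
φ(d₁) = φ(0.17) = 0.3932
exp(−qT) = exp(−0.052·2) = 0.9012
vega = S·exp(−qT)·φ(d₁)·√T = 172·0.9012·0.3932·1.4142 = 86.1934
(Call and put vega coincide under Black-Scholes.)

86.19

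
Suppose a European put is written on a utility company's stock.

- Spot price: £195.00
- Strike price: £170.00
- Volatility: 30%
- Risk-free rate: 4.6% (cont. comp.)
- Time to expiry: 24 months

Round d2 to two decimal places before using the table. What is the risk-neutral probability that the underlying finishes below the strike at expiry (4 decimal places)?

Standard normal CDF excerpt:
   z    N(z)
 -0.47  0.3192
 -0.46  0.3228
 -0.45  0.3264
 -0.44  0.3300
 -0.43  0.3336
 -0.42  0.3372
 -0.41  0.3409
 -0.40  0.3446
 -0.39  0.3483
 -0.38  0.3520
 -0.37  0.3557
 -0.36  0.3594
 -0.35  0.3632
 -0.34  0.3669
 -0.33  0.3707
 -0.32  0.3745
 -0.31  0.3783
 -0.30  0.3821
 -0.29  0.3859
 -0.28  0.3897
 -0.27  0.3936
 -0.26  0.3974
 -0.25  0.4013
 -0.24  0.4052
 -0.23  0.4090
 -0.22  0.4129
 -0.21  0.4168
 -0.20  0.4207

σ√T = 0.3·√2 = 0.4243
d₁ = [ln(195/170) + (0.046 + ½·0.3²)·2] / (σ√T) = (0.1372 + 0.1820) / 0.4243 = 0.7524 ⇒ 0.75
d₂ = 0.7524 − 0.4243 = 0.3281 ⇒ 0.33
Risk-neutral Pr[S_T < K] = N(−d₂) = N(-0.33) = 0.3707

0.3707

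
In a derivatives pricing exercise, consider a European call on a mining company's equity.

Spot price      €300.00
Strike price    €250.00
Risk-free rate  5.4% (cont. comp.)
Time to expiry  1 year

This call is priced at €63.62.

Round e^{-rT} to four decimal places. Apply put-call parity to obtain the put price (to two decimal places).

e^(−rT) = e^(−0.054·1) = 0.9474
Put-call parity: C − P = S − K·e^(−rT) = 300 − 250·0.9474 = 300 − 236.8500 = 63.1500
P = C − (C − P) = 63.62 − (63.1500) = 0.4700

€0.47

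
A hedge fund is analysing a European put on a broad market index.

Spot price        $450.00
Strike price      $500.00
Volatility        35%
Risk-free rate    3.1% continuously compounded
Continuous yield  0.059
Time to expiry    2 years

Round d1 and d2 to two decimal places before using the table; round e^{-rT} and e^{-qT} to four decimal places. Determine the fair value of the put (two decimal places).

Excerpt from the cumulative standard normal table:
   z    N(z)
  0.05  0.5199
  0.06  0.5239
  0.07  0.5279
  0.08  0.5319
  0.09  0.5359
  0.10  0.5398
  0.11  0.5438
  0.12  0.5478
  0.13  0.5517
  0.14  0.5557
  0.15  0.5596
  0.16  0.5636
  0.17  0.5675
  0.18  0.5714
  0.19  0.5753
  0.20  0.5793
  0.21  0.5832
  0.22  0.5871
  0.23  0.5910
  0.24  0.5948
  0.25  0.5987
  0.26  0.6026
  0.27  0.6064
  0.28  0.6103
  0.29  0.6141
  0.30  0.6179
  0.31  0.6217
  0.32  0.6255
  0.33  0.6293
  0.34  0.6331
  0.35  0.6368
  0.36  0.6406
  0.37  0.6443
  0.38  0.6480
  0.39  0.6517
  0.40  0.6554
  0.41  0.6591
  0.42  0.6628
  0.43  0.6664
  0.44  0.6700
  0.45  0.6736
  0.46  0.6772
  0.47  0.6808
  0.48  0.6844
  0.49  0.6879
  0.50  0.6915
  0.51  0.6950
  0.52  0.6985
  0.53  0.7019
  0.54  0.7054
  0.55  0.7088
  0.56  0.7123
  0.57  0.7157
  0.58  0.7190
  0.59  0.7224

$123.63

T = 2;  σ√T = 0.4950
d₁ = [ln(450/500) + (0.031 − 0.059 + ½·0.35²)·2] / (σ√T) = (-0.1054 + 0.0665) / 0.4950 = -0.0785 ≈ -0.08
d₂ = -0.0785 − 0.4950 = -0.5735 ≈ -0.57
e^(−qT) = e^(−0.059·2) = 0.8887;  e^(−rT) = e^(−0.031·2) = 0.9399
P = 500·0.9399·N(0.57) − 450·0.8887·N(0.08) = 500·0.9399·0.7157 − 450·0.8887·0.5319 = 336.3432 − 212.7148 = 123.6284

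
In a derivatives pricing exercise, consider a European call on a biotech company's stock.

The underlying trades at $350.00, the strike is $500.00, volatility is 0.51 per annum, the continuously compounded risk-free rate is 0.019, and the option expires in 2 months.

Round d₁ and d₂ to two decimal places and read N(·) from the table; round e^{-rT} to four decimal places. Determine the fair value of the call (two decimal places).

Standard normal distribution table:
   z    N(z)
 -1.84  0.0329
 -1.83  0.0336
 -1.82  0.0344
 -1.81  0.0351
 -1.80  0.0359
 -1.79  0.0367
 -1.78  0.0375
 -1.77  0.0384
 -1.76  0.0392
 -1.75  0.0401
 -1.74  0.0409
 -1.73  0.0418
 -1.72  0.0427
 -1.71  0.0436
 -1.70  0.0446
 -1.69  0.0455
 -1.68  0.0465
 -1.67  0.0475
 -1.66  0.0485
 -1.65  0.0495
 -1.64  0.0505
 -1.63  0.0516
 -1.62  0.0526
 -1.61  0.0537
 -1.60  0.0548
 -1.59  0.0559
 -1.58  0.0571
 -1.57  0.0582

σ√T = 0.51·√0.1667 = 0.2082
d₁ = [ln(350/500) + (0.019 + ½·0.51²)·0.1667] / (σ√T) = (-0.3567 + 0.0248) / 0.2082 = -1.5938 → -1.59
d₂ = -1.5938 − 0.2082 = -1.8020 → -1.80
exp(−rT) = exp(−0.019·0.1667) = 0.9968
N(d₁) = N(-1.59) = 0.0559;  N(d₂) = N(-1.80) = 0.0359
C = 350·0.0559 − 500·0.9968·0.0359 = 19.5650 − 17.8926 = 1.6724

$1.67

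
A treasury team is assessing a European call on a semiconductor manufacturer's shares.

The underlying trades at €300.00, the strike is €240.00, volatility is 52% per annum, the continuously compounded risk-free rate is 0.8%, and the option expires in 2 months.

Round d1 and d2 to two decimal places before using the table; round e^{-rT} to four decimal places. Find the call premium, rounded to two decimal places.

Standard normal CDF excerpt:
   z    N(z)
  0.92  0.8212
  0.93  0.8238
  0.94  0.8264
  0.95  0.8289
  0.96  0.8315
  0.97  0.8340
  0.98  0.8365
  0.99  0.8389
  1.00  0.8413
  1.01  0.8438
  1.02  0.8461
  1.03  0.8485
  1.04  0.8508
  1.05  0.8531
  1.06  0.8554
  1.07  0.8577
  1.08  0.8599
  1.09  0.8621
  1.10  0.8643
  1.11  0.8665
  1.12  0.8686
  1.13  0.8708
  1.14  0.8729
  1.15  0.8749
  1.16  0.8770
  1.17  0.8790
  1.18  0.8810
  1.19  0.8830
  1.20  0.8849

€64.42

σ√T = 0.52 × 0.4082 = 0.2123
ln(S/K) + (r + σ²/2)T = ln(300/240) + (0.008 + 0.52²/2)·0.1667 = 0.2231 + 0.0239 = 0.2470
d₁ = 0.2470 / 0.2123 = 1.1636 → 1.16
d₂ = d₁ − σ√T = 1.1636 − 0.2123 = 0.9513 → 0.95
e^(−rT) = e^(−0.008·0.1667) = 0.9987
C = 300·N(1.16) − 240·0.9987·N(0.95) = 300·0.8770 − 240·0.9987·0.8289 = 263.1000 − 198.6774 = 64.4226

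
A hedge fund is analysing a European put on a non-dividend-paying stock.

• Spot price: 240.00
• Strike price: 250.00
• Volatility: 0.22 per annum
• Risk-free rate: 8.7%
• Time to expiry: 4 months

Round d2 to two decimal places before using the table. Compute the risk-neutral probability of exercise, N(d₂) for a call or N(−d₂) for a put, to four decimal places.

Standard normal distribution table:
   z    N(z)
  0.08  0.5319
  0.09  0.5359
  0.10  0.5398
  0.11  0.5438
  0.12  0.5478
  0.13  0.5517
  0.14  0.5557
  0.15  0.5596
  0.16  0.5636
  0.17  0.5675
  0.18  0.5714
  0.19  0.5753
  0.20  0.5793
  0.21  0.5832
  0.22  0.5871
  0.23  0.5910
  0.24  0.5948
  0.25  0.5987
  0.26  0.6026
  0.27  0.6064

0.5636

σ√T = 0.22 × 0.5774 = 0.1270
ln(S/K) + (r + σ²/2)T = ln(240/250) + (0.087 + 0.22²/2)·0.3333 = -0.0408 + 0.0371 = -0.0038
d₁ = -0.0038 / 0.1270 = -0.0296 → -0.03
d₂ = d₁ − σ√T = -0.0296 − 0.1270 = -0.1566 → -0.16
Risk-neutral Pr[S_T < K] = N(−d₂) = N(0.16) = 0.5636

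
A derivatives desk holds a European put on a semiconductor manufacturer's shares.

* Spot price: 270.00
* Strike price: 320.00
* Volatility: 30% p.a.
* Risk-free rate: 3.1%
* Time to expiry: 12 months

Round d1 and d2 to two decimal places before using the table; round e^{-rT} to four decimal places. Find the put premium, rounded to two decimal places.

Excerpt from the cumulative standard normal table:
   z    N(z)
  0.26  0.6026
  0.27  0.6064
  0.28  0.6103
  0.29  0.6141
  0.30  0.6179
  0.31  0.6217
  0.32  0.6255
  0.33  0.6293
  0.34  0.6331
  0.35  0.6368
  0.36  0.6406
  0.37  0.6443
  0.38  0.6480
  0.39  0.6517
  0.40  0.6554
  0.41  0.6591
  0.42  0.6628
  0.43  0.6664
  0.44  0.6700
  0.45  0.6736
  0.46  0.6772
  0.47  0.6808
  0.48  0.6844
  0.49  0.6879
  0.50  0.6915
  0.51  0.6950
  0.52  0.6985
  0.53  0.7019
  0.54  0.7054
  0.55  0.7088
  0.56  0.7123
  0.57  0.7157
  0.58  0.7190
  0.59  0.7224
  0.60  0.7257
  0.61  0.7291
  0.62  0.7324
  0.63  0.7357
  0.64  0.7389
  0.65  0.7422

58.34

T = 1;  σ√T = 0.3000
d₁ = [ln(270/320) + (0.031 + 0.3²/2)·1] / 0.3000 = [-0.1699 + 0.0760] / 0.3000 = -0.3130 which rounds to -0.31
d₂ = d₁ − σ√T = -0.3130 − 0.3000 = -0.6130 which rounds to -0.61
e^(−rT) = e^(−0.031·1) = 0.9695
N(−d₂) = N(0.61) = 0.7291;  N(−d₁) = N(0.31) = 0.6217
P = 320·0.9695·0.7291 − 270·0.6217 = 226.1960 − 167.8590 = 58.3370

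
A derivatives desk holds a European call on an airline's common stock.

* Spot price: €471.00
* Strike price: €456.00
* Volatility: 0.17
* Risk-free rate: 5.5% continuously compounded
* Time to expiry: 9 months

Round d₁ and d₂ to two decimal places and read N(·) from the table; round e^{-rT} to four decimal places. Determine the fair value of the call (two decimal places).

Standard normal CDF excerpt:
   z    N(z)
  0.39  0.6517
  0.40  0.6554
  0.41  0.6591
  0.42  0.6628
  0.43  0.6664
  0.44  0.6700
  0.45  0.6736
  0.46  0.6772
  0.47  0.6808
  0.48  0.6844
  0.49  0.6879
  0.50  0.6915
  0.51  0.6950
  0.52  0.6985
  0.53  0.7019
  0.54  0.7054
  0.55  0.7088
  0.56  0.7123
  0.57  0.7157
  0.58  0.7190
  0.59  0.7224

T = 0.75;  σ√T = 0.1472
d₁ = [ln(471/456) + (0.055 + 0.17²/2)·0.75] / 0.1472 = [0.0324 + 0.0521] / 0.1472 = 0.5736 which rounds to 0.57
d₂ = d₁ − σ√T = 0.5736 − 0.1472 = 0.4264 which rounds to 0.43
exp(−rT) = exp(−0.055·0.75) = 0.9596
C = 471·N(0.57) − 456·0.9596·N(0.43) = 471·0.7157 − 456·0.9596·0.6664 = 337.0947 − 291.6017 = 45.4930

€45.49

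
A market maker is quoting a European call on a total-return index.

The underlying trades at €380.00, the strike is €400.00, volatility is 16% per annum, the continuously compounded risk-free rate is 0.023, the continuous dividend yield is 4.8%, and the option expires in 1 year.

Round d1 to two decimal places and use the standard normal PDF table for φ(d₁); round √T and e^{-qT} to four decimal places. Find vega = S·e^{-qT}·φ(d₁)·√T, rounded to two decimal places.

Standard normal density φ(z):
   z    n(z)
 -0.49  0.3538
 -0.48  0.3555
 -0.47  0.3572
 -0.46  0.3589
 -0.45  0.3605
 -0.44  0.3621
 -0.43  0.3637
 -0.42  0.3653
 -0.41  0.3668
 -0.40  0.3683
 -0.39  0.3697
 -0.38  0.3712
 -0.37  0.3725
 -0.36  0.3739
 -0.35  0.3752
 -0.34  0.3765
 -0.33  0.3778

T = 1;  σ√T = 0.1600
d₁ = [ln(380/400) + (0.023 − 0.048 + ½·0.16²)·1] / (σ√T) = (-0.0513 − 0.0122) / 0.1600 = -0.3968 → -0.40
√T = √1 = 1.0000
φ(d₁) = φ(-0.40) = 0.3683
e^(−qT) = e^(−0.048·1) = 0.9531
vega = S·e^(−qT)·φ(d₁)·√T = 380·0.9531·0.3683·1.0000 = 133.3902

133.39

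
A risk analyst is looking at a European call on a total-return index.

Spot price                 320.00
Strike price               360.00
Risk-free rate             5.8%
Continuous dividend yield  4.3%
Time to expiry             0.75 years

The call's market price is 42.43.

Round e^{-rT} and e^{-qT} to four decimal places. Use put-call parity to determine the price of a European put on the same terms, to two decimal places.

77.24

e^(−qT) = e^(−0.043·0.75) = 0.9683;  e^(−rT) = e^(−0.058·0.75) = 0.9574
Put-call parity: C − P = S·e^(−qT) − K·e^(−rT) = 320·0.9683 − 360·0.9574 = 309.8560 − 344.6640 = -34.8080
P = C − (C − P) = 42.43 − (-34.8080) = 77.2380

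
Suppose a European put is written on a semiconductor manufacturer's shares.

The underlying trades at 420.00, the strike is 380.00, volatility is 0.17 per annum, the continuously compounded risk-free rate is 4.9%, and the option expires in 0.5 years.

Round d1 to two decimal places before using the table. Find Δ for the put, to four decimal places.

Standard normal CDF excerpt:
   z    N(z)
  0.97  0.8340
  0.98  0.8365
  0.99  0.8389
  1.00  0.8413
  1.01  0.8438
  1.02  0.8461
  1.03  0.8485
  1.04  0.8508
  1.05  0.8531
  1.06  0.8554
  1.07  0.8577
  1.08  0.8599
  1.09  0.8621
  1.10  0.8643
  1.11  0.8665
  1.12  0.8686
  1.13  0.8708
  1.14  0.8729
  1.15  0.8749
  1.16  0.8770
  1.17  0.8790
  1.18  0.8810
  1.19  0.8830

-0.1357

σ√T = 0.17·√0.5 = 0.1202
ln(S/K) + (r + σ²/2)T = ln(420/380) + (0.049 + 0.17²/2)·0.5 = 0.1001 + 0.0317 = 0.1318
d₁ = 0.1318 / 0.1202 = 1.0965 ⇒ 1.10
N(d₁) = N(1.10) = 0.8643
Δ_put = N(d₁) − 1 = 0.8643 − 1 = -0.1357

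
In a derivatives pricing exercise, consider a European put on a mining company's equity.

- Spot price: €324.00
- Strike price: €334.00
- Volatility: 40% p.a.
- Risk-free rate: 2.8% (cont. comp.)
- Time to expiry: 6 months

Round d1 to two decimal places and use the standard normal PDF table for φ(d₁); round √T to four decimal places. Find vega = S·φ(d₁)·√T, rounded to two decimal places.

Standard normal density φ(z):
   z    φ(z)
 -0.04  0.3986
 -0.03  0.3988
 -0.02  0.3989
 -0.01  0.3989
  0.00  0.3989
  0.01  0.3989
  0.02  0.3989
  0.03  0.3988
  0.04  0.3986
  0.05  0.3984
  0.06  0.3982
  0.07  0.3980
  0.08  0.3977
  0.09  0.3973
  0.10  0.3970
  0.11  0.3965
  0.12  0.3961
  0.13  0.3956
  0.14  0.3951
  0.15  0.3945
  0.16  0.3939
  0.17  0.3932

91.11

σ√T = 0.4·√0.5 = 0.2828
d₁ = [ln(324/334) + (0.028 + ½·0.4²)·0.5] / (σ√T) = (-0.0304 + 0.0540) / 0.2828 = 0.0834 → 0.08
√T = √0.5 = 0.7071
φ(d₁) = φ(0.08) = 0.3977
vega = S·φ(d₁)·√T = 324·0.3977·0.7071 = 91.1132
(Call and put vega coincide under Black-Scholes.)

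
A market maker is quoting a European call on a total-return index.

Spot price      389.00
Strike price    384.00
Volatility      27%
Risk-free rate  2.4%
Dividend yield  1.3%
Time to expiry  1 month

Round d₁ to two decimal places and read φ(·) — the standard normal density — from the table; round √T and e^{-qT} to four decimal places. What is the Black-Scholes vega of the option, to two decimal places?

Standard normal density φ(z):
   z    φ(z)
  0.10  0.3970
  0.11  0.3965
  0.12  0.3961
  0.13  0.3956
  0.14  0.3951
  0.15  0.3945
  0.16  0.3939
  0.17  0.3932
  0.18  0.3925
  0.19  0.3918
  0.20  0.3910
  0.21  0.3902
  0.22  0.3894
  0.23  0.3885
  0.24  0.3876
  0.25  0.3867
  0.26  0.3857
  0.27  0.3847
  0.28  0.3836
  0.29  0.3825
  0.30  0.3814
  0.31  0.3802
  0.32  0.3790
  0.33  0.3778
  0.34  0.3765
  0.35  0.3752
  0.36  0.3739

43.68

σ√T = 0.27 × 0.2887 = 0.0779
d₁ = [ln(389/384) + (0.024 − 0.013 + ½·0.27²)·0.08333] / (σ√T) = (0.0129 + 0.0040) / 0.0779 = 0.2167 → 0.22
√T = √0.08333 = 0.2887
φ(d₁) = φ(0.22) = 0.3894
e^(−qT) = e^(−0.013·0.08333) = 0.9989
vega = S·e^(−qT)·φ(d₁)·√T = 389·0.9989·0.3894·0.2887 = 43.6832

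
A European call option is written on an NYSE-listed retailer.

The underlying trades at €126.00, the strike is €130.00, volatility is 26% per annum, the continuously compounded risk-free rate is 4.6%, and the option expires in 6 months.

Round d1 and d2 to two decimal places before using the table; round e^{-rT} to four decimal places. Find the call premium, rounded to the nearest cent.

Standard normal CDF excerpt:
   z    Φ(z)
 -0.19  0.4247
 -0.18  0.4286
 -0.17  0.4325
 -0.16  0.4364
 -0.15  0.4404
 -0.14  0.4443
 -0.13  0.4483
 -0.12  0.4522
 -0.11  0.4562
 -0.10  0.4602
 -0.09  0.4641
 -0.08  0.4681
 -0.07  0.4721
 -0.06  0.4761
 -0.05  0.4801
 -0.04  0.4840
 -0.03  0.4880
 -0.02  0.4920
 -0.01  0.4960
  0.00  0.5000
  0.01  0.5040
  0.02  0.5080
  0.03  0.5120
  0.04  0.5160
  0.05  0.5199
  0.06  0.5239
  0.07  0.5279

T = 0.5;  σ√T = 0.1838
d₁ = [ln(126/130) + (0.046 + 0.26²/2)·0.5] / 0.1838 = [-0.0313 + 0.0399] / 0.1838 = 0.0470 ⇒ 0.05
d₂ = d₁ − σ√T = 0.0470 − 0.1838 = -0.1368 ⇒ -0.14
e^(−rT) = e^(−0.046·0.5) = 0.9773
N(d₁) = N(0.05) = 0.5199;  N(d₂) = N(-0.14) = 0.4443
C = 126·0.5199 − 130·0.9773·0.4443 = 65.5074 − 56.4479 = 9.0595

€9.06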